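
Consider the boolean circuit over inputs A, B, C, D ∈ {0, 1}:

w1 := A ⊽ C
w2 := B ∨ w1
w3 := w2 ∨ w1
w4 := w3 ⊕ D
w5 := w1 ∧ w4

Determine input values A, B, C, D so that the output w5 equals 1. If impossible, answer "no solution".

A=0 B=1 C=0 D=0

w5 = w1 ∧ w4 must be 1, so both w1 = 1 and w4 = 1.
w1 = A ⊽ C must be 1, so both A = 0 and C = 0.
Check with A=0 B=1 C=0 D=0:
w1 = A ⊽ C = 0 ⊽ 0 = 1
w2 = B ∨ w1 = 1 ∨ 1 = 1
w3 = w2 ∨ w1 = 1 ∨ 1 = 1
w4 = w3 ⊕ D = 1 ⊕ 0 = 1
w5 = w1 ∧ w4 = 1 ∧ 1 = 1
So w5 = 1 as required.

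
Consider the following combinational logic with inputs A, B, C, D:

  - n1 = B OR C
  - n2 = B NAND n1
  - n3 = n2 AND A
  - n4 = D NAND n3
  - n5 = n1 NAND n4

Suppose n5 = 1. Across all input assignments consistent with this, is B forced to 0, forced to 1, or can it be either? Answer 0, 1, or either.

0

n5 = n1 NAND n4 must be 1, so at least one of n1, n4 is 0.
Every assignment with n5 = 1 has B = 0; there are 5 such assignment(s).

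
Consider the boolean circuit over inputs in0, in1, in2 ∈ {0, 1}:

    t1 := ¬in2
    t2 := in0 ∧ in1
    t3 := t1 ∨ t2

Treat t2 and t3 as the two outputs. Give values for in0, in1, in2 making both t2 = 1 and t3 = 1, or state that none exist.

in0=1, in1=1, in2=0

Check with in0=1, in1=1, in2=0:
t1 = ¬in2 = ¬0 = 1
t2 = in0 ∧ in1 = 1 ∧ 1 = 1
t3 = t1 ∨ t2 = 1 ∨ 1 = 1
So t2 = 1 and t3 = 1.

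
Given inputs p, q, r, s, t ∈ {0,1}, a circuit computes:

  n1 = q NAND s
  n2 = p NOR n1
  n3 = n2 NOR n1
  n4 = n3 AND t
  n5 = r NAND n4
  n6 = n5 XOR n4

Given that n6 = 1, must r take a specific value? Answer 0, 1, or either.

either

Both values of r occur among assignments with n6 = 1:
  r=0: p=0, q=0, r=0, s=0, t=0
  r=1: p=0, q=0, r=1, s=0, t=0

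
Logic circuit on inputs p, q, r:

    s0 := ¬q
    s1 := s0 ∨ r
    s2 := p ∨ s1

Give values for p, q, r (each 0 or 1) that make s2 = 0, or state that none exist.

p=0, q=1, r=0

s2 = p ∨ s1 must be 0, so both p = 0 and s1 = 0.
s1 = s0 ∨ r must be 0, so both s0 = 0 and r = 0.
Check with p=0, q=1, r=0:
s0 = ¬q = ¬1 = 0
s1 = s0 ∨ r = 0 ∨ 0 = 0
s2 = p ∨ s1 = 0 ∨ 0 = 0
So s2 = 0 as required.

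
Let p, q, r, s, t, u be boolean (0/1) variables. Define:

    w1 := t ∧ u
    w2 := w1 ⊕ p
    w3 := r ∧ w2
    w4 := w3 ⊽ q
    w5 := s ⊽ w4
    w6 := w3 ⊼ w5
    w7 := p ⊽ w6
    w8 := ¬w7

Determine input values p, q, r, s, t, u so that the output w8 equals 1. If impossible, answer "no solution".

w8 = ¬w7 must be 1, so w7 = 0.
w7 = p ⊽ w6 must be 0, so at least one of p, w6 is 1.
Check with p=0 q=0 r=0 s=1 t=0 u=0:
w1 = t ∧ u = 0 ∧ 0 = 0
w2 = w1 ⊕ p = 0 ⊕ 0 = 0
w3 = r ∧ w2 = 0 ∧ 0 = 0
w4 = w3 ⊽ q = 0 ⊽ 0 = 1
w5 = s ⊽ w4 = 1 ⊽ 1 = 0
w6 = w3 ⊼ w5 = 0 ⊼ 0 = 1
w7 = p ⊽ w6 = 0 ⊽ 1 = 0
w8 = ¬w7 = ¬0 = 1
So w8 = 1 as required.

p=0 q=0 r=0 s=1 t=0 u=0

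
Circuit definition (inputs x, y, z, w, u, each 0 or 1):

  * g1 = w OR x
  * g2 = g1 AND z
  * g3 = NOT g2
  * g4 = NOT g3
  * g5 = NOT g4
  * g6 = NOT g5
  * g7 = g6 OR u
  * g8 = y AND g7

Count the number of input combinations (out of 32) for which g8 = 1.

g8 = y AND g7 must be 1, so both y = 1 and g7 = 1.
Enumerating the 32 input combinations, 11 give g8 = 1 and 21 give g8 = 0.

11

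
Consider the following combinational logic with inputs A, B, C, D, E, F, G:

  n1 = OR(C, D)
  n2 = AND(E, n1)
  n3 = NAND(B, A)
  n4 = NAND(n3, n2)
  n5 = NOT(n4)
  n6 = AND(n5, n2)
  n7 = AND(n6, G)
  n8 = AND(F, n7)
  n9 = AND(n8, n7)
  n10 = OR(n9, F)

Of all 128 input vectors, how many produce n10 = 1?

n10 = OR(n9, F) must be 1, so at least one of n9, F is 1.
Enumerating the 128 input combinations, 64 give n10 = 1 and 64 give n10 = 0.

64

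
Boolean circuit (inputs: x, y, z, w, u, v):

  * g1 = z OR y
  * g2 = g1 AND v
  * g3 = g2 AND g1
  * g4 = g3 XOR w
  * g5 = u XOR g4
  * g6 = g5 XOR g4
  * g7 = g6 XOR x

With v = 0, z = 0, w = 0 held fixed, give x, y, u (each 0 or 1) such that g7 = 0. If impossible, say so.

x=0, y=0, u=0

g7 = g6 XOR x must be 0, so g6 and x are equal.
Check with v = 0, z = 0, w = 0 and x=0, y=0, u=0:
g1 = z OR y = 0 OR 0 = 0
g2 = g1 AND v = 0 AND 0 = 0
g3 = g2 AND g1 = 0 AND 0 = 0
g4 = g3 XOR w = 0 XOR 0 = 0
g5 = u XOR g4 = 0 XOR 0 = 0
g6 = g5 XOR g4 = 0 XOR 0 = 0
g7 = g6 XOR x = 0 XOR 0 = 0
So g7 = 0.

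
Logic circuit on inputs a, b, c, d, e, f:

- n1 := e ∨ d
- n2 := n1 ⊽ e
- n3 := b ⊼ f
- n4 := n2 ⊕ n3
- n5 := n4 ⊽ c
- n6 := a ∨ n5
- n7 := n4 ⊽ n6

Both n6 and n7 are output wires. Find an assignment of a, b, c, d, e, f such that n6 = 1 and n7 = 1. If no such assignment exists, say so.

Across all 64 input combinations, none give both n6 = 1 and n7 = 1.

no solution exists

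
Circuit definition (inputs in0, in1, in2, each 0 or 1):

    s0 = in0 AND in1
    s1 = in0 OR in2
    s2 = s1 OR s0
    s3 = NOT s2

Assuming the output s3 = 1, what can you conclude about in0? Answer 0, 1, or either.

s3 = NOT s2 must be 1, so s2 = 0.
s2 = s1 OR s0 must be 0, so both s1 = 0 and s0 = 0.
Every assignment with s3 = 1 has in0 = 0; there are 2 such assignment(s).
  in0=0, in1=0, in2=0
  in0=0, in1=1, in2=0

0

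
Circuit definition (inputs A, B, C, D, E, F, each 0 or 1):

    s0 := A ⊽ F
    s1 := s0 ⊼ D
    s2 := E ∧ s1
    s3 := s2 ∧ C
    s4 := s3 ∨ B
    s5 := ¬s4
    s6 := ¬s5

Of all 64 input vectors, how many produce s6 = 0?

25

s6 = ¬s5 must be 0, so s5 = 1.
s5 = ¬s4 must be 1, so s4 = 0.
Enumerating the 64 input combinations, 25 give s6 = 0 and 39 give s6 = 1.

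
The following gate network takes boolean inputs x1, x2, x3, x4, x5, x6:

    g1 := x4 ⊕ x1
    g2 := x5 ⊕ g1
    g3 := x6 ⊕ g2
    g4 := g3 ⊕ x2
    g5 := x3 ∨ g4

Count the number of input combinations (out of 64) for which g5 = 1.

48

g5 = x3 ∨ g4 must be 1, so at least one of x3, g4 is 1.
Enumerating the 64 input combinations, 48 give g5 = 1 and 16 give g5 = 0.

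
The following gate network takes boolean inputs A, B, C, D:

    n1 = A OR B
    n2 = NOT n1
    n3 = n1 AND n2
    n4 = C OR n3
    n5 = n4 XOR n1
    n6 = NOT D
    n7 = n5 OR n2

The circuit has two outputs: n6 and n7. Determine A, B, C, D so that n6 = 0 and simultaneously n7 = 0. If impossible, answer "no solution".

Check with A=1, B=0, C=1, D=1:
n1 = A OR B = 1 OR 0 = 1
n2 = NOT n1 = NOT 1 = 0
n3 = n1 AND n2 = 1 AND 0 = 0
n4 = C OR n3 = 1 OR 0 = 1
n5 = n4 XOR n1 = 1 XOR 1 = 0
n6 = NOT D = NOT 1 = 0
n7 = n5 OR n2 = 0 OR 0 = 0
So n6 = 0 and n7 = 0.

A=1, B=0, C=1, D=1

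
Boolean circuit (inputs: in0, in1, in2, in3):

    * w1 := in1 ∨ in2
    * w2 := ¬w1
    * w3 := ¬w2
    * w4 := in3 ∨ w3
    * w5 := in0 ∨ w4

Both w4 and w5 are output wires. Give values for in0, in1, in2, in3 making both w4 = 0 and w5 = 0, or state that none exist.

Check with in0=0, in1=0, in2=0, in3=0:
w1 = in1 ∨ in2 = 0 ∨ 0 = 0
w2 = ¬w1 = ¬0 = 1
w3 = ¬w2 = ¬1 = 0
w4 = in3 ∨ w3 = 0 ∨ 0 = 0
w5 = in0 ∨ w4 = 0 ∨ 0 = 0
So w4 = 0 and w5 = 0.

in0=0, in1=0, in2=0, in3=0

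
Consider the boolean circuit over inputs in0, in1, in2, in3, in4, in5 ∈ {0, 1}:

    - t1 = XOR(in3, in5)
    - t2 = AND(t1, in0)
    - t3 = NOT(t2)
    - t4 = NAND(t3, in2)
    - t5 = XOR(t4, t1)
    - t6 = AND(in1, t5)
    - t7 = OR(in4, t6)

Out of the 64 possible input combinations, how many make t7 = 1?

38

t7 = OR(in4, t6) must be 1, so at least one of in4, t6 is 1.
Enumerating the 64 input combinations, 38 give t7 = 1 and 26 give t7 = 0.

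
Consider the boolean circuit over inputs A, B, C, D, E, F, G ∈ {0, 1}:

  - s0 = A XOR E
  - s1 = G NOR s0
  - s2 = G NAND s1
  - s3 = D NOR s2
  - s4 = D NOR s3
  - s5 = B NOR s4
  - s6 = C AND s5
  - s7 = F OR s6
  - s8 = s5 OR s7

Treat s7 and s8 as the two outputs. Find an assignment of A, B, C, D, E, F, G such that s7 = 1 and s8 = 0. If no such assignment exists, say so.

Across all 128 input combinations, none give both s7 = 1 and s8 = 0.

no solution exists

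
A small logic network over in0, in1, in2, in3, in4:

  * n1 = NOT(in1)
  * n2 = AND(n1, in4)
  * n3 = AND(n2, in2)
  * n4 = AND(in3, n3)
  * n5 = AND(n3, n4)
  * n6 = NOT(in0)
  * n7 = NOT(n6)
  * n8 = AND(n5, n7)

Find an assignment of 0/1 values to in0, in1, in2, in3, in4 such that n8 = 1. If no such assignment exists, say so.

in0=1 in1=0 in2=1 in3=1 in4=1

n8 = AND(n5, n7) must be 1, so both n5 = 1 and n7 = 1.
Check with in0=1 in1=0 in2=1 in3=1 in4=1:
n1 = NOT(in1) = NOT 0 = 1
n2 = AND(n1, in4) = AND(1, 1) = 1
n3 = AND(n2, in2) = AND(1, 1) = 1
n4 = AND(in3, n3) = AND(1, 1) = 1
n5 = AND(n3, n4) = AND(1, 1) = 1
n6 = NOT(in0) = NOT 1 = 0
n7 = NOT(n6) = NOT 0 = 1
n8 = AND(n5, n7) = AND(1, 1) = 1
So n8 = 1 as required.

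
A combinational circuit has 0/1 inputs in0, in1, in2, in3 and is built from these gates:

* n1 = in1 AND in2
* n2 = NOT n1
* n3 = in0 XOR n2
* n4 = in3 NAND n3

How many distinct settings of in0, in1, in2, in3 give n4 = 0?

4

n4 = in3 NAND n3 must be 0, so both in3 = 1 and n3 = 1.
n3 = in0 XOR n2 must be 1, so in0 and n2 differ.
Satisfying assignments:
  in0=0, in1=0, in2=0, in3=1
  in0=0, in1=0, in2=1, in3=1
  in0=0, in1=1, in2=0, in3=1
  in0=1, in1=1, in2=1, in3=1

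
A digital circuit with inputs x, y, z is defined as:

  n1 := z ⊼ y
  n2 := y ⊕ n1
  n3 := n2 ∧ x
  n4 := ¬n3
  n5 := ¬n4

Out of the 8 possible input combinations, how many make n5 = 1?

n5 = ¬n4 must be 1, so n4 = 0.
n4 = ¬n3 must be 0, so n3 = 1.
Enumerating the 8 input combinations, 3 give n5 = 1 and 5 give n5 = 0.

3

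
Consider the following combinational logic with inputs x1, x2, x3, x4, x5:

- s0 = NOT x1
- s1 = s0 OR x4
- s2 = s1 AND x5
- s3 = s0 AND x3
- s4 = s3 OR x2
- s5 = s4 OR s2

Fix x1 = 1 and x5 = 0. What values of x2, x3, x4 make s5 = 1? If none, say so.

x2=1, x3=0, x4=1

s5 = s4 OR s2 must be 1, so at least one of s4, s2 is 1.
Check with x1 = 1 and x5 = 0 and x2=1, x3=0, x4=1:
s0 = NOT x1 = NOT 1 = 0
s1 = s0 OR x4 = 0 OR 1 = 1
s2 = s1 AND x5 = 1 AND 0 = 0
s3 = s0 AND x3 = 0 AND 0 = 0
s4 = s3 OR x2 = 0 OR 1 = 1
s5 = s4 OR s2 = 1 OR 0 = 1
So s5 = 1.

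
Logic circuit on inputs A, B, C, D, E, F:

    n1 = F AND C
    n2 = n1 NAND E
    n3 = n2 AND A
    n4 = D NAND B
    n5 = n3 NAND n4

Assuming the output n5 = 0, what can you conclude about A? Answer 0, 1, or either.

n5 = n3 NAND n4 must be 0, so both n3 = 1 and n4 = 1.
n3 = n2 AND A must be 1, so both n2 = 1 and A = 1.
Every assignment with n5 = 0 has A = 1; there are 21 such assignment(s).

1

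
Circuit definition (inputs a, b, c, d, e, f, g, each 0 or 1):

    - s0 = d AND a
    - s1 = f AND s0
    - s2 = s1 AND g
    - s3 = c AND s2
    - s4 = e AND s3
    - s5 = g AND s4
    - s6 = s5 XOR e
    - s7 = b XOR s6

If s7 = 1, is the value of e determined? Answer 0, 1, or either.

either

Both values of e occur among assignments with s7 = 1:
  e=0: a=0, b=1, c=0, d=0, e=0, f=0, g=0
  e=1: a=0, b=0, c=0, d=0, e=1, f=0, g=0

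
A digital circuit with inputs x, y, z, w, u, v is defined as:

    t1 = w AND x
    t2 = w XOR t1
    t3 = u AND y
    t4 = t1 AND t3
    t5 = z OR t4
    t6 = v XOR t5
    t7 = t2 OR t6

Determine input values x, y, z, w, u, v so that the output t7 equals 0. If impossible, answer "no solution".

x=0, y=0, z=0, w=0, u=0, v=0

t7 = t2 OR t6 must be 0, so both t2 = 0 and t6 = 0.
Check with x=0, y=0, z=0, w=0, u=0, v=0:
t1 = w AND x = 0 AND 0 = 0
t2 = w XOR t1 = 0 XOR 0 = 0
t3 = u AND y = 0 AND 0 = 0
t4 = t1 AND t3 = 0 AND 0 = 0
t5 = z OR t4 = 0 OR 0 = 0
t6 = v XOR t5 = 0 XOR 0 = 0
t7 = t2 OR t6 = 0 OR 0 = 0
So t7 = 0 as required.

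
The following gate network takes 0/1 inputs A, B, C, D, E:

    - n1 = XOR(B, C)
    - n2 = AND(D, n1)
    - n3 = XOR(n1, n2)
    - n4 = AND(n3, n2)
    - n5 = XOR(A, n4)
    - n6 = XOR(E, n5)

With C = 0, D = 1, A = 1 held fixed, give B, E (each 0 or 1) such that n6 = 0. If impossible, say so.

Check with C = 0, D = 1, A = 1 and B=1, E=1:
n1 = XOR(B, C) = XOR(1, 0) = 1
n2 = AND(D, n1) = AND(1, 1) = 1
n3 = XOR(n1, n2) = XOR(1, 1) = 0
n4 = AND(n3, n2) = AND(0, 1) = 0
n5 = XOR(A, n4) = XOR(1, 0) = 1
n6 = XOR(E, n5) = XOR(1, 1) = 0
So n6 = 0.

B=1, E=1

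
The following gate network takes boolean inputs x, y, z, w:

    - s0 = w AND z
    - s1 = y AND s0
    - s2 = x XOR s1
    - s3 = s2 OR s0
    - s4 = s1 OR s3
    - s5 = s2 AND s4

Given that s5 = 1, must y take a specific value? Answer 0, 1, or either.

either

Both values of y occur among assignments with s5 = 1:
  y=0: x=1, y=0, z=0, w=0
  y=1: x=0, y=1, z=1, w=1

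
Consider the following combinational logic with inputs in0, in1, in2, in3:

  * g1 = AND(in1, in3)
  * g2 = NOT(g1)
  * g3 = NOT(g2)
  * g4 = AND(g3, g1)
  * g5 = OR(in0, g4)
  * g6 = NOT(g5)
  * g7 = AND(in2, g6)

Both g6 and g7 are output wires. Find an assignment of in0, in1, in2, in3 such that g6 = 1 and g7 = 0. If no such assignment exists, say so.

Check with in0=0, in1=0, in2=0, in3=0:
g1 = AND(in1, in3) = AND(0, 0) = 0
g2 = NOT(g1) = NOT 0 = 1
g3 = NOT(g2) = NOT 1 = 0
g4 = AND(g3, g1) = AND(0, 0) = 0
g5 = OR(in0, g4) = OR(0, 0) = 0
g6 = NOT(g5) = NOT 0 = 1
g7 = AND(in2, g6) = AND(0, 1) = 0
So g6 = 1 and g7 = 0.

in0=0, in1=0, in2=0, in3=0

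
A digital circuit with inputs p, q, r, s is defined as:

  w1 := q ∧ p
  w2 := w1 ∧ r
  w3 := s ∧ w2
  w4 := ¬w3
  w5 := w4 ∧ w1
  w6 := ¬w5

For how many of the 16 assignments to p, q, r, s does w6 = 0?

w6 = ¬w5 must be 0, so w5 = 1.
Enumerating the 16 input combinations, 3 give w6 = 0 and 13 give w6 = 1.

3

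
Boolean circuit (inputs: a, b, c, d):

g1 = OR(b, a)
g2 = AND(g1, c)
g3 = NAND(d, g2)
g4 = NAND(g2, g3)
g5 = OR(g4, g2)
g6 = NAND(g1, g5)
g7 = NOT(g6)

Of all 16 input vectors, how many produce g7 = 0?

g7 = NOT(g6) must be 0, so g6 = 1.
Satisfying assignments:
  a=0, b=0, c=0, d=0
  a=0, b=0, c=0, d=1
  a=0, b=0, c=1, d=0
  a=0, b=0, c=1, d=1

4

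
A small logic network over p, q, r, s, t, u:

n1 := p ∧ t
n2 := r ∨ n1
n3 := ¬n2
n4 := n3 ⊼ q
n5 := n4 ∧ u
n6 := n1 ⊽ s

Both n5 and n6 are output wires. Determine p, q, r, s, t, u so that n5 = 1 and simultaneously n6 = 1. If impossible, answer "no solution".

Check with p=0 q=0 r=1 s=0 t=0 u=1:
n1 = p ∧ t = 0 ∧ 0 = 0
n2 = r ∨ n1 = 1 ∨ 0 = 1
n3 = ¬n2 = ¬1 = 0
n4 = n3 ⊼ q = 0 ⊼ 0 = 1
n5 = n4 ∧ u = 1 ∧ 1 = 1
n6 = n1 ⊽ s = 0 ⊽ 0 = 1
So n5 = 1 and n6 = 1.

p=0 q=0 r=1 s=0 t=0 u=1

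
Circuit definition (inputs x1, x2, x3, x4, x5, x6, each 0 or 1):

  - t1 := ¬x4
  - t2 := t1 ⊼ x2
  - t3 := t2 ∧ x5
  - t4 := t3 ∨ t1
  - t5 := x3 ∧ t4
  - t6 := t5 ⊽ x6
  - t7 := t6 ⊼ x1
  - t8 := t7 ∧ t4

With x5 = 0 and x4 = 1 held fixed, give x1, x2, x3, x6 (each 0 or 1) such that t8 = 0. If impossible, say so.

Check with x5 = 0 and x4 = 1 and x1=0, x2=1, x3=0, x6=1:
t1 = ¬x4 = ¬1 = 0
t2 = t1 ⊼ x2 = 0 ⊼ 1 = 1
t3 = t2 ∧ x5 = 1 ∧ 0 = 0
t4 = t3 ∨ t1 = 0 ∨ 0 = 0
t5 = x3 ∧ t4 = 0 ∧ 0 = 0
t6 = t5 ⊽ x6 = 0 ⊽ 1 = 0
t7 = t6 ⊼ x1 = 0 ⊼ 0 = 1
t8 = t7 ∧ t4 = 1 ∧ 0 = 0
So t8 = 0.

x1=0, x2=1, x3=0, x6=1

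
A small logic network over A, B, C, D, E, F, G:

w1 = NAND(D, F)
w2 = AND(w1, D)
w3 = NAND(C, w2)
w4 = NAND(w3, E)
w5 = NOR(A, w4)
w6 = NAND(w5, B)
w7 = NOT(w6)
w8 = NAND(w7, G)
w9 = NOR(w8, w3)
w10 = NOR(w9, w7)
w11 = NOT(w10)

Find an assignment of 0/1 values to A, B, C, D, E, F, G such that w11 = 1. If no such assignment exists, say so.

Check with A=0, B=1, C=1, D=0, E=1, F=0, G=0:
w1 = NAND(D, F) = NAND(0, 0) = 1
w2 = AND(w1, D) = AND(1, 0) = 0
w3 = NAND(C, w2) = NAND(1, 0) = 1
w4 = NAND(w3, E) = NAND(1, 1) = 0
w5 = NOR(A, w4) = NOR(0, 0) = 1
w6 = NAND(w5, B) = NAND(1, 1) = 0
w7 = NOT(w6) = NOT 0 = 1
w8 = NAND(w7, G) = NAND(1, 0) = 1
w9 = NOR(w8, w3) = NOR(1, 1) = 0
w10 = NOR(w9, w7) = NOR(0, 1) = 0
w11 = NOT(w10) = NOT 0 = 1
So w11 = 1 as required.

A=0, B=1, C=1, D=0, E=1, F=0, G=0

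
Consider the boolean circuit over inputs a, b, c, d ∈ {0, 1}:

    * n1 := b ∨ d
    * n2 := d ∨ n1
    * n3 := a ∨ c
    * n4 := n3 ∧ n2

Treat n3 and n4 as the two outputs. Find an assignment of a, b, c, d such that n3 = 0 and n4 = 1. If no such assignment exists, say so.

no solution exists

Across all 16 input combinations, none give both n3 = 0 and n4 = 1.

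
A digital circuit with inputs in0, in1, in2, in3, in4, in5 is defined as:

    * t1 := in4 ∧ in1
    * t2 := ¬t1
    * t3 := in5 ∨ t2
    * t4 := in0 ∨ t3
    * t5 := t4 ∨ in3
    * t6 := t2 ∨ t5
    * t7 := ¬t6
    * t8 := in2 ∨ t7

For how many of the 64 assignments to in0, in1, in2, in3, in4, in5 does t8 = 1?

33

t8 = in2 ∨ t7 must be 1, so at least one of in2, t7 is 1.
Enumerating the 64 input combinations, 33 give t8 = 1 and 31 give t8 = 0.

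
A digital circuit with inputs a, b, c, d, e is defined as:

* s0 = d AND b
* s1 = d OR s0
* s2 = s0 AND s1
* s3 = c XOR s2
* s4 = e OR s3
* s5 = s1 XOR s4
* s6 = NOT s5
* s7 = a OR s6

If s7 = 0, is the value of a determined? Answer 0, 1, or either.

0

s7 = a OR s6 must be 0, so both a = 0 and s6 = 0.
s6 = NOT s5 must be 0, so s5 = 1.
Every assignment with s7 = 0 has a = 0; there are 8 such assignment(s).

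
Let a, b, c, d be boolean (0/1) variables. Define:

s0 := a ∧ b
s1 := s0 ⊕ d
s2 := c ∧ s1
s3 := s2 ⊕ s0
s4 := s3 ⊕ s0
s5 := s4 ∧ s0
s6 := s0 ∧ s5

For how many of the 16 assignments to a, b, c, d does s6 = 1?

1

s6 = s0 ∧ s5 must be 1, so both s0 = 1 and s5 = 1.
Satisfying assignments:
  a=1, b=1, c=1, d=0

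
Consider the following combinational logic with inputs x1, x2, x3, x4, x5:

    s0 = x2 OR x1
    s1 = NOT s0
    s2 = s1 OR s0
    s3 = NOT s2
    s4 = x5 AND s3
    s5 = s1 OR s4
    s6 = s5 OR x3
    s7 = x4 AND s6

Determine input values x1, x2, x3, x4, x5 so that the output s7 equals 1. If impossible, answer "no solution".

s7 = x4 AND s6 must be 1, so both x4 = 1 and s6 = 1.
Check with x1=0, x2=0, x3=1, x4=1, x5=0:
s0 = x2 OR x1 = 0 OR 0 = 0
s1 = NOT s0 = NOT 0 = 1
s2 = s1 OR s0 = 1 OR 0 = 1
s3 = NOT s2 = NOT 1 = 0
s4 = x5 AND s3 = 0 AND 0 = 0
s5 = s1 OR s4 = 1 OR 0 = 1
s6 = s5 OR x3 = 1 OR 1 = 1
s7 = x4 AND s6 = 1 AND 1 = 1
So s7 = 1 as required.

x1=0, x2=0, x3=1, x4=1, x5=0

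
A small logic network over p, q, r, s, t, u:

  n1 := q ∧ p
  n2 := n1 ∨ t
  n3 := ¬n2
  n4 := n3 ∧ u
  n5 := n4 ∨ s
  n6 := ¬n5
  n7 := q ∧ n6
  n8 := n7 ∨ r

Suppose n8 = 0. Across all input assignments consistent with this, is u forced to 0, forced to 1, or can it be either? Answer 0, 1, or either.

either

Both values of u occur among assignments with n8 = 0:
  u=0: p=0, q=0, r=0, s=0, t=0, u=0
  u=1: p=0, q=0, r=0, s=0, t=0, u=1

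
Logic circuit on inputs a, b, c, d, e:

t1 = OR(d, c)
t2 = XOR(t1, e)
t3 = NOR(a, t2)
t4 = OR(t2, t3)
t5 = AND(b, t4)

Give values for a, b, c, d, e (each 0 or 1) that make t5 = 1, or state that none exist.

t5 = AND(b, t4) must be 1, so both b = 1 and t4 = 1.
t4 = OR(t2, t3) must be 1, so at least one of t2, t3 is 1.
Check with a=0, b=1, c=1, d=1, e=1:
t1 = OR(d, c) = OR(1, 1) = 1
t2 = XOR(t1, e) = XOR(1, 1) = 0
t3 = NOR(a, t2) = NOR(0, 0) = 1
t4 = OR(t2, t3) = OR(0, 1) = 1
t5 = AND(b, t4) = AND(1, 1) = 1
So t5 = 1 as required.

a=0, b=1, c=1, d=1, e=1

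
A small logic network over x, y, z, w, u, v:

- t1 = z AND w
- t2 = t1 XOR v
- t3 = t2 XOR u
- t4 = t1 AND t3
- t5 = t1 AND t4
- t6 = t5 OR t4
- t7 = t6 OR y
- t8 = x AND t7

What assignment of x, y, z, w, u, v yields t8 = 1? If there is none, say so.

x=1, y=1, z=0, w=0, u=1, v=0

Check with x=1, y=1, z=0, w=0, u=1, v=0:
t1 = z AND w = 0 AND 0 = 0
t2 = t1 XOR v = 0 XOR 0 = 0
t3 = t2 XOR u = 0 XOR 1 = 1
t4 = t1 AND t3 = 0 AND 1 = 0
t5 = t1 AND t4 = 0 AND 0 = 0
t6 = t5 OR t4 = 0 OR 0 = 0
t7 = t6 OR y = 0 OR 1 = 1
t8 = x AND t7 = 1 AND 1 = 1
So t8 = 1 as required.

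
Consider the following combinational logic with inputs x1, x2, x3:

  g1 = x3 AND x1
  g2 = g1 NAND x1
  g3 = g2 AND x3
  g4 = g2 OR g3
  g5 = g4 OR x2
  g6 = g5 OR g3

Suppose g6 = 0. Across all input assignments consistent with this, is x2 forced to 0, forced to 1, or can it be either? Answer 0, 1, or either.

g6 = g5 OR g3 must be 0, so both g5 = 0 and g3 = 0.
g5 = g4 OR x2 must be 0, so both g4 = 0 and x2 = 0.
g3 = g2 AND x3 must be 0, so at least one of g2, x3 is 0.
Every assignment with g6 = 0 has x2 = 0; there are 1 such assignment(s).
  x1=1, x2=0, x3=1

0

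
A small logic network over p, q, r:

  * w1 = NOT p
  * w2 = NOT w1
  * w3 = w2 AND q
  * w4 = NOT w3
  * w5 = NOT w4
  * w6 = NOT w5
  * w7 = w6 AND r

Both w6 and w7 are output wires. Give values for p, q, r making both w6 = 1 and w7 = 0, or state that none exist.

Check with p=0, q=0, r=0:
w1 = NOT p = NOT 0 = 1
w2 = NOT w1 = NOT 1 = 0
w3 = w2 AND q = 0 AND 0 = 0
w4 = NOT w3 = NOT 0 = 1
w5 = NOT w4 = NOT 1 = 0
w6 = NOT w5 = NOT 0 = 1
w7 = w6 AND r = 1 AND 0 = 0
So w6 = 1 and w7 = 0.

p=0, q=0, r=0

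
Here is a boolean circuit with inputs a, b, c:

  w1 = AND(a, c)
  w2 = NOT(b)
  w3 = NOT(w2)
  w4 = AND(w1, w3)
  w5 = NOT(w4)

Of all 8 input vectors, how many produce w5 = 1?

7

w5 = NOT(w4) must be 1, so w4 = 0.
Enumerating the 8 input combinations, 7 give w5 = 1 and 1 give w5 = 0.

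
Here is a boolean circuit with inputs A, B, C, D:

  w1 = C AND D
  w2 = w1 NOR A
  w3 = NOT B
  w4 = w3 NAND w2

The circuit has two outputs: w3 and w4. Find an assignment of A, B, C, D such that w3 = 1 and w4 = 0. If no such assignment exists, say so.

A=0 B=0 C=0 D=1

Check with A=0 B=0 C=0 D=1:
w1 = C AND D = 0 AND 1 = 0
w2 = w1 NOR A = 0 NOR 0 = 1
w3 = NOT B = NOT 0 = 1
w4 = w3 NAND w2 = 1 NAND 1 = 0
So w3 = 1 and w4 = 0.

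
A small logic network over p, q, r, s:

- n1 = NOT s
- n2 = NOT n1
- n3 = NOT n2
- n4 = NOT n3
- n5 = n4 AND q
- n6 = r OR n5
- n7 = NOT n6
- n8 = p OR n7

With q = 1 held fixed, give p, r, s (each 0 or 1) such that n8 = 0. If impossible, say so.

p=0, r=1, s=0

Check with q = 1 and p=0, r=1, s=0:
n1 = NOT s = NOT 0 = 1
n2 = NOT n1 = NOT 1 = 0
n3 = NOT n2 = NOT 0 = 1
n4 = NOT n3 = NOT 1 = 0
n5 = n4 AND q = 0 AND 1 = 0
n6 = r OR n5 = 1 OR 0 = 1
n7 = NOT n6 = NOT 1 = 0
n8 = p OR n7 = 0 OR 0 = 0
So n8 = 0.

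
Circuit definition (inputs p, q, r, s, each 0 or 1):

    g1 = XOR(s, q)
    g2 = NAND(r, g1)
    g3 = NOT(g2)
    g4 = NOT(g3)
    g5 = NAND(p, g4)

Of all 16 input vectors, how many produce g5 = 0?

g5 = NAND(p, g4) must be 0, so both p = 1 and g4 = 1.
Enumerating the 16 input combinations, 6 give g5 = 0 and 10 give g5 = 1.

6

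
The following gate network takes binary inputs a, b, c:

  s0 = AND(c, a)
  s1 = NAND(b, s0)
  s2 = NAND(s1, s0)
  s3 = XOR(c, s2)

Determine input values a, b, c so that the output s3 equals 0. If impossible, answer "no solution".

s3 = XOR(c, s2) must be 0, so c and s2 are equal.
Check with a=0, b=1, c=1:
s0 = AND(c, a) = AND(1, 0) = 0
s1 = NAND(b, s0) = NAND(1, 0) = 1
s2 = NAND(s1, s0) = NAND(1, 0) = 1
s3 = XOR(c, s2) = XOR(1, 1) = 0
So s3 = 0 as required.

a=0, b=1, c=1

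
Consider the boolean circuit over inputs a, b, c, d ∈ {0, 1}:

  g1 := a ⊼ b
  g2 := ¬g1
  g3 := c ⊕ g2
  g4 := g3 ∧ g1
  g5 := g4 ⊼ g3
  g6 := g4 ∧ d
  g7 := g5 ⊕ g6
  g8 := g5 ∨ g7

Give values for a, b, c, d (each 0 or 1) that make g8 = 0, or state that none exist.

Check with a=0, b=1, c=1, d=0:
g1 = a ⊼ b = 0 ⊼ 1 = 1
g2 = ¬g1 = ¬1 = 0
g3 = c ⊕ g2 = 1 ⊕ 0 = 1
g4 = g3 ∧ g1 = 1 ∧ 1 = 1
g5 = g4 ⊼ g3 = 1 ⊼ 1 = 0
g6 = g4 ∧ d = 1 ∧ 0 = 0
g7 = g5 ⊕ g6 = 0 ⊕ 0 = 0
g8 = g5 ∨ g7 = 0 ∨ 0 = 0
So g8 = 0 as required.

a=0, b=1, c=1, d=0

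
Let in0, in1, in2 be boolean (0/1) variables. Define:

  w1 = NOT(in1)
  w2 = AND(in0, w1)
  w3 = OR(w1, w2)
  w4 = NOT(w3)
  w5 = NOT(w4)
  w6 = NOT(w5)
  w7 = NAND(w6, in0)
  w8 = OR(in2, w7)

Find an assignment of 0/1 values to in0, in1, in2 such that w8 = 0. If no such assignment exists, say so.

in0=1 in1=1 in2=0

w8 = OR(in2, w7) must be 0, so both in2 = 0 and w7 = 0.
w7 = NAND(w6, in0) must be 0, so both w6 = 1 and in0 = 1.
w6 = NOT(w5) must be 1, so w5 = 0.
Check with in0=1 in1=1 in2=0:
w1 = NOT(in1) = NOT 1 = 0
w2 = AND(in0, w1) = AND(1, 0) = 0
w3 = OR(w1, w2) = OR(0, 0) = 0
w4 = NOT(w3) = NOT 0 = 1
w5 = NOT(w4) = NOT 1 = 0
w6 = NOT(w5) = NOT 0 = 1
w7 = NAND(w6, in0) = NAND(1, 1) = 0
w8 = OR(in2, w7) = OR(0, 0) = 0
So w8 = 0 as required.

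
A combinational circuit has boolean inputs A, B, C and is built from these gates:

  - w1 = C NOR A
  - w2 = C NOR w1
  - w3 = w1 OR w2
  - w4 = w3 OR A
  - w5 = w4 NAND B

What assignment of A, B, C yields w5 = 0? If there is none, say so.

w5 = w4 NAND B must be 0, so both w4 = 1 and B = 1.
w4 = w3 OR A must be 1, so at least one of w3, A is 1.
Check with A=1 B=1 C=0:
w1 = C NOR A = 0 NOR 1 = 0
w2 = C NOR w1 = 0 NOR 0 = 1
w3 = w1 OR w2 = 0 OR 1 = 1
w4 = w3 OR A = 1 OR 1 = 1
w5 = w4 NAND B = 1 NAND 1 = 0
So w5 = 0 as required.

A=1 B=1 C=0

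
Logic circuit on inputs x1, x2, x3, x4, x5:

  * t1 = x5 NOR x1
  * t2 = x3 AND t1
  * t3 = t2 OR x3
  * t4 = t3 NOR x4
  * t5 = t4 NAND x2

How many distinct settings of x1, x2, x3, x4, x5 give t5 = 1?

t5 = t4 NAND x2 must be 1, so at least one of t4, x2 is 0.
Enumerating the 32 input combinations, 28 give t5 = 1 and 4 give t5 = 0.

28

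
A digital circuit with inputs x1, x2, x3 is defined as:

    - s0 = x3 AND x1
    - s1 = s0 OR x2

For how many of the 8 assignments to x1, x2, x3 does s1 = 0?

3

s1 = s0 OR x2 must be 0, so both s0 = 0 and x2 = 0.
Satisfying assignments:
  x1=0, x2=0, x3=0
  x1=0, x2=0, x3=1
  x1=1, x2=0, x3=0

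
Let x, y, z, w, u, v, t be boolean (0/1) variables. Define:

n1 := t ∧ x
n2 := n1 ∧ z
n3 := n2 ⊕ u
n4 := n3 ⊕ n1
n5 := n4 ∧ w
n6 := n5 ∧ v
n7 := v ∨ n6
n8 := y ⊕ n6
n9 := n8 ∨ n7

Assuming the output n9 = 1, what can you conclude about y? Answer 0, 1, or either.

either

Both values of y occur among assignments with n9 = 1:
  y=0: x=0, y=0, z=0, w=0, u=0, v=1, t=0
  y=1: x=0, y=1, z=0, w=0, u=0, v=0, t=0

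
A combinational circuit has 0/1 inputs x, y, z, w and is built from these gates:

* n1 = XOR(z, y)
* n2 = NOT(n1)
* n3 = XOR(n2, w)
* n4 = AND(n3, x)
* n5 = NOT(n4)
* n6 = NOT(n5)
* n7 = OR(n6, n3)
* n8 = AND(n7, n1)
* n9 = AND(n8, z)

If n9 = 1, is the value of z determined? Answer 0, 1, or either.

1

n9 = AND(n8, z) must be 1, so both n8 = 1 and z = 1.
n8 = AND(n7, n1) must be 1, so both n7 = 1 and n1 = 1.
n7 = OR(n6, n3) must be 1, so at least one of n6, n3 is 1.
Every assignment with n9 = 1 has z = 1; there are 2 such assignment(s).
  x=0, y=0, z=1, w=1
  x=1, y=0, z=1, w=1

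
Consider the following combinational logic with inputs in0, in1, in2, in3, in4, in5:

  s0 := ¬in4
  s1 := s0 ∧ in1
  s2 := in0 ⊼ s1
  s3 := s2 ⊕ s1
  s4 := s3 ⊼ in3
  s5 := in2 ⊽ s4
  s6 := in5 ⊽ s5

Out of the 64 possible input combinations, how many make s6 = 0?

s6 = in5 ⊽ s5 must be 0, so at least one of in5, s5 is 1.
Enumerating the 64 input combinations, 39 give s6 = 0 and 25 give s6 = 1.

39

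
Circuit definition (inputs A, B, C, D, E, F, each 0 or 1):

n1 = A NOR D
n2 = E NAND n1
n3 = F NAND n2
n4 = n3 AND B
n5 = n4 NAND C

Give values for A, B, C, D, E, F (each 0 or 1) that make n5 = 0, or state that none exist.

A=0 B=1 C=1 D=0 E=0 F=0

n5 = n4 NAND C must be 0, so both n4 = 1 and C = 1.
n4 = n3 AND B must be 1, so both n3 = 1 and B = 1.
Check with A=0 B=1 C=1 D=0 E=0 F=0:
n1 = A NOR D = 0 NOR 0 = 1
n2 = E NAND n1 = 0 NAND 1 = 1
n3 = F NAND n2 = 0 NAND 1 = 1
n4 = n3 AND B = 1 AND 1 = 1
n5 = n4 NAND C = 1 NAND 1 = 0
So n5 = 0 as required.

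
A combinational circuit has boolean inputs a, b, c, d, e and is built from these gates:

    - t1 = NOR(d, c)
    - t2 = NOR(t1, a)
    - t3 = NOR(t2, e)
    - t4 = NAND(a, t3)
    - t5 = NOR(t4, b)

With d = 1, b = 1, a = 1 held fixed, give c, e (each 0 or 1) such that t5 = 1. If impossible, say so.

no solution exists

With d = 1, b = 1, a = 1 fixed, none of the 4 settings of c, e give t5 = 1.
For example, with c=1, e=1:
t1 = NOR(d, c) = NOR(1, 1) = 0
t2 = NOR(t1, a) = NOR(0, 1) = 0
t3 = NOR(t2, e) = NOR(0, 1) = 0
t4 = NAND(a, t3) = NAND(1, 0) = 1
t5 = NOR(t4, b) = NOR(1, 1) = 0
giving t5 = 0 ≠ 1.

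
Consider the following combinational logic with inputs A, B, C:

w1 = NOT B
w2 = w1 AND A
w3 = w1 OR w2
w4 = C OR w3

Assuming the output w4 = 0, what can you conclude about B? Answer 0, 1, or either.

1

w4 = C OR w3 must be 0, so both C = 0 and w3 = 0.
w3 = w1 OR w2 must be 0, so both w1 = 0 and w2 = 0.
Every assignment with w4 = 0 has B = 1; there are 2 such assignment(s).
  A=0, B=1, C=0
  A=1, B=1, C=0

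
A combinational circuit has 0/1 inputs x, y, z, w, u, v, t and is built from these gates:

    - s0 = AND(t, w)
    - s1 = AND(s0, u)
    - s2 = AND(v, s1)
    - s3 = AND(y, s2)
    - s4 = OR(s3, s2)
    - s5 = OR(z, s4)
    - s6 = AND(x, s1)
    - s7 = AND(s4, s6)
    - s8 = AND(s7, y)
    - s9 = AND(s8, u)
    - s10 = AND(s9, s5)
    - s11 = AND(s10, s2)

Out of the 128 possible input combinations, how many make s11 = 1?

2

s11 = AND(s10, s2) must be 1, so both s10 = 1 and s2 = 1.
s10 = AND(s9, s5) must be 1, so both s9 = 1 and s5 = 1.
Satisfying assignments:
  x=1, y=1, z=0, w=1, u=1, v=1, t=1
  x=1, y=1, z=1, w=1, u=1, v=1, t=1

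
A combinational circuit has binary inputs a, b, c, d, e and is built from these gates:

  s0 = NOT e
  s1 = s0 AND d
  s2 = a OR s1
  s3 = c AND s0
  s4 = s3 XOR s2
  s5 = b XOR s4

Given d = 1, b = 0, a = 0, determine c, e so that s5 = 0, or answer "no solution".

s5 = b XOR s4 must be 0, so b and s4 are equal.
Check with d = 1, b = 0, a = 0 and c=0, e=1:
s0 = NOT e = NOT 1 = 0
s1 = s0 AND d = 0 AND 1 = 0
s2 = a OR s1 = 0 OR 0 = 0
s3 = c AND s0 = 0 AND 0 = 0
s4 = s3 XOR s2 = 0 XOR 0 = 0
s5 = b XOR s4 = 0 XOR 0 = 0
So s5 = 0.

c=0, e=1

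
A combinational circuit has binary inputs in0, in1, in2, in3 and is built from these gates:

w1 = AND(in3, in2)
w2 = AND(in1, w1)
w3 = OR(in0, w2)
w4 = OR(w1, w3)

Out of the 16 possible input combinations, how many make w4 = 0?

6

w4 = OR(w1, w3) must be 0, so both w1 = 0 and w3 = 0.
w1 = AND(in3, in2) must be 0, so at least one of in3, in2 is 0.
w3 = OR(in0, w2) must be 0, so both in0 = 0 and w2 = 0.
Enumerating the 16 input combinations, 6 give w4 = 0 and 10 give w4 = 1.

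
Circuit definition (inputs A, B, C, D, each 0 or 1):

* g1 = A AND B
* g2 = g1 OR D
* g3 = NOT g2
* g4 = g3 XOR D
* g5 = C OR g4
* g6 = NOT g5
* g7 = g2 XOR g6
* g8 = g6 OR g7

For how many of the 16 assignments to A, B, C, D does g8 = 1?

10

g8 = g6 OR g7 must be 1, so at least one of g6, g7 is 1.
Enumerating the 16 input combinations, 10 give g8 = 1 and 6 give g8 = 0.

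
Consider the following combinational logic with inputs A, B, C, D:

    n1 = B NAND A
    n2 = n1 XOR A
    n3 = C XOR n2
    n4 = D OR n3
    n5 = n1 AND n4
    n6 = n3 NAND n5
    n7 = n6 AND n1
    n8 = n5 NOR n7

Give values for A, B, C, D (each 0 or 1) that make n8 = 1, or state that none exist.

n8 = n5 NOR n7 must be 1, so both n5 = 0 and n7 = 0.
n5 = n1 AND n4 must be 0, so at least one of n1, n4 is 0.
n7 = n6 AND n1 must be 0, so at least one of n6, n1 is 0.
Check with A=1, B=1, C=1, D=0:
n1 = B NAND A = 1 NAND 1 = 0
n2 = n1 XOR A = 0 XOR 1 = 1
n3 = C XOR n2 = 1 XOR 1 = 0
n4 = D OR n3 = 0 OR 0 = 0
n5 = n1 AND n4 = 0 AND 0 = 0
n6 = n3 NAND n5 = 0 NAND 0 = 1
n7 = n6 AND n1 = 1 AND 0 = 0
n8 = n5 NOR n7 = 0 NOR 0 = 1
So n8 = 1 as required.

A=1, B=1, C=1, D=0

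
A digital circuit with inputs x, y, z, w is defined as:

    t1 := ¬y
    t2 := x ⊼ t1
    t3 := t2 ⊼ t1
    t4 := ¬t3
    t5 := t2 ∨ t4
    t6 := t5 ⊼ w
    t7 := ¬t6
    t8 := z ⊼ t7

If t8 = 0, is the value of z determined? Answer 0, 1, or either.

t8 = z ⊼ t7 must be 0, so both z = 1 and t7 = 1.
t7 = ¬t6 must be 1, so t6 = 0.
Every assignment with t8 = 0 has z = 1; there are 3 such assignment(s).
  x=0, y=0, z=1, w=1
  x=0, y=1, z=1, w=1
  x=1, y=1, z=1, w=1

1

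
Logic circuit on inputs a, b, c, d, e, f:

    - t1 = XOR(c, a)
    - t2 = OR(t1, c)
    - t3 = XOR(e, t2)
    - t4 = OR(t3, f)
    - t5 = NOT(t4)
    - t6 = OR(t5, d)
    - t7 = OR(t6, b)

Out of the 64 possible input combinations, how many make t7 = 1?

t7 = OR(t6, b) must be 1, so at least one of t6, b is 1.
Enumerating the 64 input combinations, 52 give t7 = 1 and 12 give t7 = 0.

52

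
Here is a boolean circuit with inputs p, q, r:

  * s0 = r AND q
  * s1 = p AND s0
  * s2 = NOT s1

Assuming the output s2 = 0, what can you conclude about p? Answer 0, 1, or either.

s2 = NOT s1 must be 0, so s1 = 1.
Every assignment with s2 = 0 has p = 1; there are 1 such assignment(s).
  p=1, q=1, r=1

1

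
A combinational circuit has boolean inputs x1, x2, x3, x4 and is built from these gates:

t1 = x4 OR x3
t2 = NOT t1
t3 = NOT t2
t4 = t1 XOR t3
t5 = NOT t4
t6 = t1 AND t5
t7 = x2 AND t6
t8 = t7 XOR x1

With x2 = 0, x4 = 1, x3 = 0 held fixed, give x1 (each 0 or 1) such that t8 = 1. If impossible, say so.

x1=1

Check with x2 = 0, x4 = 1, x3 = 0 and x1=1:
t1 = x4 OR x3 = 1 OR 0 = 1
t2 = NOT t1 = NOT 1 = 0
t3 = NOT t2 = NOT 0 = 1
t4 = t1 XOR t3 = 1 XOR 1 = 0
t5 = NOT t4 = NOT 0 = 1
t6 = t1 AND t5 = 1 AND 1 = 1
t7 = x2 AND t6 = 0 AND 1 = 0
t8 = t7 XOR x1 = 0 XOR 1 = 1
So t8 = 1.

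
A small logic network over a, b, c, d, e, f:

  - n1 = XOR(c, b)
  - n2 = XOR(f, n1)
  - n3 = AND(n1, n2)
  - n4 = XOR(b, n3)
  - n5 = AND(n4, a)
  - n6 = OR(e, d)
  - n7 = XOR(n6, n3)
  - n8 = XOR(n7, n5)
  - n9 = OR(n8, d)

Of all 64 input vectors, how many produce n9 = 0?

n9 = OR(n8, d) must be 0, so both n8 = 0 and d = 0.
Enumerating the 64 input combinations, 16 give n9 = 0 and 48 give n9 = 1.

16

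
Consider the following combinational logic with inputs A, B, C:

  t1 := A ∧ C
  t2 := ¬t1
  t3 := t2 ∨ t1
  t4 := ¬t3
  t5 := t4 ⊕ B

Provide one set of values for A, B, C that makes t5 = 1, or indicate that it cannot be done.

A=1, B=1, C=0

t5 = t4 ⊕ B must be 1, so t4 and B differ.
Check with A=1, B=1, C=0:
t1 = A ∧ C = 1 ∧ 0 = 0
t2 = ¬t1 = ¬0 = 1
t3 = t2 ∨ t1 = 1 ∨ 0 = 1
t4 = ¬t3 = ¬1 = 0
t5 = t4 ⊕ B = 0 ⊕ 1 = 1
So t5 = 1 as required.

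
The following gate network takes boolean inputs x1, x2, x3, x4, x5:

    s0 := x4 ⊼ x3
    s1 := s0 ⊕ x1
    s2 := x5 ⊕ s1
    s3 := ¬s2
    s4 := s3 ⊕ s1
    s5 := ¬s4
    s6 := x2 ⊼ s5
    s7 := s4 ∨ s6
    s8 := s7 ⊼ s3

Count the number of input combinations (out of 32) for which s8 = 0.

12

s8 = s7 ⊼ s3 must be 0, so both s7 = 1 and s3 = 1.
s7 = s4 ∨ s6 must be 1, so at least one of s4, s6 is 1.
s3 = ¬s2 must be 1, so s2 = 0.
Enumerating the 32 input combinations, 12 give s8 = 0 and 20 give s8 = 1.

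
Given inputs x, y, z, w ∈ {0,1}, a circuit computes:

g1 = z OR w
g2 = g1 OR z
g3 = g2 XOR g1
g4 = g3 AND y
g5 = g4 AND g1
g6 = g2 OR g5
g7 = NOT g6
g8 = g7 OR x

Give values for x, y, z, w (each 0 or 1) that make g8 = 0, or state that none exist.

x=0 y=0 z=1 w=1

g8 = g7 OR x must be 0, so both g7 = 0 and x = 0.
Check with x=0 y=0 z=1 w=1:
g1 = z OR w = 1 OR 1 = 1
g2 = g1 OR z = 1 OR 1 = 1
g3 = g2 XOR g1 = 1 XOR 1 = 0
g4 = g3 AND y = 0 AND 0 = 0
g5 = g4 AND g1 = 0 AND 1 = 0
g6 = g2 OR g5 = 1 OR 0 = 1
g7 = NOT g6 = NOT 1 = 0
g8 = g7 OR x = 0 OR 0 = 0
So g8 = 0 as required.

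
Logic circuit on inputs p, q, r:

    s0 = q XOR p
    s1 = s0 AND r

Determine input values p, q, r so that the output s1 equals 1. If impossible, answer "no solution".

s1 = s0 AND r must be 1, so both s0 = 1 and r = 1.
Check with p=1 q=0 r=1:
s0 = q XOR p = 0 XOR 1 = 1
s1 = s0 AND r = 1 AND 1 = 1
So s1 = 1 as required.

p=1 q=0 r=1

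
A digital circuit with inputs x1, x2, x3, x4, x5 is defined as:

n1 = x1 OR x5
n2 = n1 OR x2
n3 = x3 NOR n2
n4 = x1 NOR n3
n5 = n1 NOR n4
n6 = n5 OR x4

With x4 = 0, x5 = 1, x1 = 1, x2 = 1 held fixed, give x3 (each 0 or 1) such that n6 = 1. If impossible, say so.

no solution exists

With x4 = 0, x5 = 1, x1 = 1, x2 = 1 fixed, none of the 2 settings of x3 give n6 = 1.
For example, with x3=1:
n1 = x1 OR x5 = 1 OR 1 = 1
n2 = n1 OR x2 = 1 OR 1 = 1
n3 = x3 NOR n2 = 1 NOR 1 = 0
n4 = x1 NOR n3 = 1 NOR 0 = 0
n5 = n1 NOR n4 = 1 NOR 0 = 0
n6 = n5 OR x4 = 0 OR 0 = 0
giving n6 = 0 ≠ 1.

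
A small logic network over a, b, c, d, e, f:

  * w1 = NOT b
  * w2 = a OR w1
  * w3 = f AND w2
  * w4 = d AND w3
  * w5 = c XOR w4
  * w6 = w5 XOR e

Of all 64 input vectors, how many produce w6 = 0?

32

w6 = w5 XOR e must be 0, so w5 and e are equal.
Enumerating the 64 input combinations, 32 give w6 = 0 and 32 give w6 = 1.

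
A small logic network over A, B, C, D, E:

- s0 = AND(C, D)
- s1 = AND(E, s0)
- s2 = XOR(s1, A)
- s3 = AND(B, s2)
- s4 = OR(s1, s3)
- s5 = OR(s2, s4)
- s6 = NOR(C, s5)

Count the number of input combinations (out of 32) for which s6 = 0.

s6 = NOR(C, s5) must be 0, so at least one of C, s5 is 1.
Enumerating the 32 input combinations, 24 give s6 = 0 and 8 give s6 = 1.

24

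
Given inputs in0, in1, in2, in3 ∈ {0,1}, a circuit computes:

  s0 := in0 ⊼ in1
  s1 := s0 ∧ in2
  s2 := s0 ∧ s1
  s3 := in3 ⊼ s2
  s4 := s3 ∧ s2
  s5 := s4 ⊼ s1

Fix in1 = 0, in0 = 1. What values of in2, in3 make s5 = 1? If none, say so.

in2=0 in3=1

Check with in1 = 0, in0 = 1 and in2=0, in3=1:
s0 = in0 ⊼ in1 = 1 ⊼ 0 = 1
s1 = s0 ∧ in2 = 1 ∧ 0 = 0
s2 = s0 ∧ s1 = 1 ∧ 0 = 0
s3 = in3 ⊼ s2 = 1 ⊼ 0 = 1
s4 = s3 ∧ s2 = 1 ∧ 0 = 0
s5 = s4 ⊼ s1 = 0 ⊼ 0 = 1
So s5 = 1.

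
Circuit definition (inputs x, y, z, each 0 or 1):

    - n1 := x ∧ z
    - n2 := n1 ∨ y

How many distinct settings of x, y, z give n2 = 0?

n2 = n1 ∨ y must be 0, so both n1 = 0 and y = 0.
n1 = x ∧ z must be 0, so at least one of x, z is 0.
Satisfying assignments:
  x=0, y=0, z=0
  x=0, y=0, z=1
  x=1, y=0, z=0

3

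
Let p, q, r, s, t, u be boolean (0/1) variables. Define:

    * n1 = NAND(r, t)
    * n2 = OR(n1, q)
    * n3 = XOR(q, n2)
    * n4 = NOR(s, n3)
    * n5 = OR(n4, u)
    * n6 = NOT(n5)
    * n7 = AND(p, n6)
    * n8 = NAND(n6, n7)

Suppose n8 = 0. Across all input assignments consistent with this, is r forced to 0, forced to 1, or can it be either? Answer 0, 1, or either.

Both values of r occur among assignments with n8 = 0:
  r=0: p=1, q=0, r=0, s=0, t=0, u=0
  r=1: p=1, q=0, r=1, s=0, t=0, u=0

either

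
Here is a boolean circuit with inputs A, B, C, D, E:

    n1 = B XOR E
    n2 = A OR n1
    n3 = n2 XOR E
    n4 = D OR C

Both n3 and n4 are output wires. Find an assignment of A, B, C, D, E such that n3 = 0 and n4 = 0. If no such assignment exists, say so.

A=1, B=0, C=0, D=0, E=1

Check with A=1, B=0, C=0, D=0, E=1:
n1 = B XOR E = 0 XOR 1 = 1
n2 = A OR n1 = 1 OR 1 = 1
n3 = n2 XOR E = 1 XOR 1 = 0
n4 = D OR C = 0 OR 0 = 0
So n3 = 0 and n4 = 0.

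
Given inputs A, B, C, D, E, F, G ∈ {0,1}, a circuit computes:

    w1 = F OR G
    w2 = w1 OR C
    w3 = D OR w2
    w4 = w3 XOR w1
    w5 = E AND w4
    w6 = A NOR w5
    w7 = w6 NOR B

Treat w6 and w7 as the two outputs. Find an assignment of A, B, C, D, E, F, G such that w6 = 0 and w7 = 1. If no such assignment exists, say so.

Check with A=1, B=0, C=0, D=1, E=0, F=1, G=0:
w1 = F OR G = 1 OR 0 = 1
w2 = w1 OR C = 1 OR 0 = 1
w3 = D OR w2 = 1 OR 1 = 1
w4 = w3 XOR w1 = 1 XOR 1 = 0
w5 = E AND w4 = 0 AND 0 = 0
w6 = A NOR w5 = 1 NOR 0 = 0
w7 = w6 NOR B = 0 NOR 0 = 1
So w6 = 0 and w7 = 1.

A=1, B=0, C=0, D=1, E=0, F=1, G=0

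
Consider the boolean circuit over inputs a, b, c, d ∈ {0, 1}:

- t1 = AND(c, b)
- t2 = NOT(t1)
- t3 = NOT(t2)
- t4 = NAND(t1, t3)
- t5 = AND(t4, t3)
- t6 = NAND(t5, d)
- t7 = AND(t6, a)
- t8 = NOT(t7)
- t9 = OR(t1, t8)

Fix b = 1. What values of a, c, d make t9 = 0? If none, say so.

a=1, c=0, d=0

Check with b = 1 and a=1, c=0, d=0:
t1 = AND(c, b) = AND(0, 1) = 0
t2 = NOT(t1) = NOT 0 = 1
t3 = NOT(t2) = NOT 1 = 0
t4 = NAND(t1, t3) = NAND(0, 0) = 1
t5 = AND(t4, t3) = AND(1, 0) = 0
t6 = NAND(t5, d) = NAND(0, 0) = 1
t7 = AND(t6, a) = AND(1, 1) = 1
t8 = NOT(t7) = NOT 1 = 0
t9 = OR(t1, t8) = OR(0, 0) = 0
So t9 = 0.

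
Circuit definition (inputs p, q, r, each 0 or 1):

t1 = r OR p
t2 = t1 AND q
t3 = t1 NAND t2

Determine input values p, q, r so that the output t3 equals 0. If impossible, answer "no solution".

p=1, q=1, r=0

t3 = t1 NAND t2 must be 0, so both t1 = 1 and t2 = 1.
t1 = r OR p must be 1, so at least one of r, p is 1.
Check with p=1, q=1, r=0:
t1 = r OR p = 0 OR 1 = 1
t2 = t1 AND q = 1 AND 1 = 1
t3 = t1 NAND t2 = 1 NAND 1 = 0
So t3 = 0 as required.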